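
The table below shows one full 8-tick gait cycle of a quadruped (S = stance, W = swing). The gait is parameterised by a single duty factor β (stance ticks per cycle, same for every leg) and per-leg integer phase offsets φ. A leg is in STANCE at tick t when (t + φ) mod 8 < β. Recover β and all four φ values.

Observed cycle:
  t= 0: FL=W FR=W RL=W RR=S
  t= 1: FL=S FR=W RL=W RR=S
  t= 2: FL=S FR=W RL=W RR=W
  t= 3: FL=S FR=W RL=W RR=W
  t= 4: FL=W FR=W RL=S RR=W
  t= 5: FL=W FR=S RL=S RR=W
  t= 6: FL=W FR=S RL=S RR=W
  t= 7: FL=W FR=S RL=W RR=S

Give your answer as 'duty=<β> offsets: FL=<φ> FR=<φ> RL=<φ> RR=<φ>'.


duty=3 offsets: FL=7 FR=3 RL=4 RR=1

duty β = stance ticks per leg = 3
FL: stance ticks = 3; W→S at t=1 → φ=7
FR: stance ticks = 3; W→S at t=5 → φ=3
RL: stance ticks = 3; W→S at t=4 → φ=4
RR: stance ticks = 3; W→S at t=7 → φ=1


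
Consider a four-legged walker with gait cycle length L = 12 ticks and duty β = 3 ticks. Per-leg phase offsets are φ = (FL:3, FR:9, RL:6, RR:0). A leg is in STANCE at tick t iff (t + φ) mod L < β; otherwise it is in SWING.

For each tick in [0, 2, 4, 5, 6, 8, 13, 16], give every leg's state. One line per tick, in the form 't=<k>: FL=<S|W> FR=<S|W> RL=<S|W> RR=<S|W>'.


t=0: FL=W FR=W RL=W RR=S
t=2: FL=W FR=W RL=W RR=S
t=4: FL=W FR=S RL=W RR=W
t=5: FL=W FR=S RL=W RR=W
t=6: FL=W FR=W RL=S RR=W
t=8: FL=W FR=W RL=S RR=W
t=13: FL=W FR=W RL=W RR=S
t=16: FL=W FR=S RL=W RR=W

t=0: phase=(3,9,6,0) vs β=3 → FL=W FR=W RL=W RR=S
t=2: phase=(5,11,8,2) vs β=3 → FL=W FR=W RL=W RR=S
t=4: phase=(7,1,10,4) vs β=3 → FL=W FR=S RL=W RR=W
t=5: phase=(8,2,11,5) vs β=3 → FL=W FR=S RL=W RR=W
t=6: phase=(9,3,0,6) vs β=3 → FL=W FR=W RL=S RR=W
t=8: phase=(11,5,2,8) vs β=3 → FL=W FR=W RL=S RR=W
t=13: phase=(4,10,7,1) vs β=3 → FL=W FR=W RL=W RR=S
t=16: phase=(7,1,10,4) vs β=3 → FL=W FR=S RL=W RR=W


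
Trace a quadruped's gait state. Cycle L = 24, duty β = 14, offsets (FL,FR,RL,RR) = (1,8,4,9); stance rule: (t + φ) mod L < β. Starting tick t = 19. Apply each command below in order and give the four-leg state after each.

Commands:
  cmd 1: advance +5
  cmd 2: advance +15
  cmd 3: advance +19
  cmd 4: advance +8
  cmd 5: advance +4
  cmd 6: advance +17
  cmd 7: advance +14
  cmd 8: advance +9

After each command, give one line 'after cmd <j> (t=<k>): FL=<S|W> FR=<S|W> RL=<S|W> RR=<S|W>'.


start t=19: FL=W FR=S RL=W RR=S
cmd 1: advance +5 → t=24, phase=(1,8,4,9) → FL=S FR=S RL=S RR=S
cmd 2: advance +15 → t=39, phase=(16,23,19,0) → FL=W FR=W RL=W RR=S
cmd 3: advance +19 → t=58, phase=(11,18,14,19) → FL=S FR=W RL=W RR=W
cmd 4: advance +8 → t=66, phase=(19,2,22,3) → FL=W FR=S RL=W RR=S
cmd 5: advance +4 → t=70, phase=(23,6,2,7) → FL=W FR=S RL=S RR=S
cmd 6: advance +17 → t=87, phase=(16,23,19,0) → FL=W FR=W RL=W RR=S
cmd 7: advance +14 → t=101, phase=(6,13,9,14) → FL=S FR=S RL=S RR=W
cmd 8: advance +9 → t=110, phase=(15,22,18,23) → FL=W FR=W RL=W RR=W

after cmd 1 (t=24): FL=S FR=S RL=S RR=S
after cmd 2 (t=39): FL=W FR=W RL=W RR=S
after cmd 3 (t=58): FL=S FR=W RL=W RR=W
after cmd 4 (t=66): FL=W FR=S RL=W RR=S
after cmd 5 (t=70): FL=W FR=S RL=S RR=S
after cmd 6 (t=87): FL=W FR=W RL=W RR=S
after cmd 7 (t=101): FL=S FR=S RL=S RR=W
after cmd 8 (t=110): FL=W FR=W RL=W RR=W


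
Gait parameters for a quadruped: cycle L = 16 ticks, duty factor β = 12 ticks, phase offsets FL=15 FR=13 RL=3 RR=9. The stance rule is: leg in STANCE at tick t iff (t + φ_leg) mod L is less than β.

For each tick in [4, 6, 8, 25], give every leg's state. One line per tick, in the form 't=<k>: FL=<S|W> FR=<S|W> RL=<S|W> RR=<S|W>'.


t=4: phase=(3,1,7,13) vs β=12 → FL=S FR=S RL=S RR=W
t=6: phase=(5,3,9,15) vs β=12 → FL=S FR=S RL=S RR=W
t=8: phase=(7,5,11,1) vs β=12 → FL=S FR=S RL=S RR=S
t=25: phase=(8,6,12,2) vs β=12 → FL=S FR=S RL=W RR=S

t=4: FL=S FR=S RL=S RR=W
t=6: FL=S FR=S RL=S RR=W
t=8: FL=S FR=S RL=S RR=S
t=25: FL=S FR=S RL=W RR=S


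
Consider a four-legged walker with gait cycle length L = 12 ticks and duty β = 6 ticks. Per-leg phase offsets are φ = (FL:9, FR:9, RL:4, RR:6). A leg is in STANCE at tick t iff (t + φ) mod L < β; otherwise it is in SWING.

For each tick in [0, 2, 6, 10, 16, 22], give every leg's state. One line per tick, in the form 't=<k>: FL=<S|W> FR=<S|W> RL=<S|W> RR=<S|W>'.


t=0: FL=W FR=W RL=S RR=W
t=2: FL=W FR=W RL=W RR=W
t=6: FL=S FR=S RL=W RR=S
t=10: FL=W FR=W RL=S RR=S
t=16: FL=S FR=S RL=W RR=W
t=22: FL=W FR=W RL=S RR=S

t=0: phase=(9,9,4,6) vs β=6 → FL=W FR=W RL=S RR=W
t=2: phase=(11,11,6,8) vs β=6 → FL=W FR=W RL=W RR=W
t=6: phase=(3,3,10,0) vs β=6 → FL=S FR=S RL=W RR=S
t=10: phase=(7,7,2,4) vs β=6 → FL=W FR=W RL=S RR=S
t=16: phase=(1,1,8,10) vs β=6 → FL=S FR=S RL=W RR=W
t=22: phase=(7,7,2,4) vs β=6 → FL=W FR=W RL=S RR=S


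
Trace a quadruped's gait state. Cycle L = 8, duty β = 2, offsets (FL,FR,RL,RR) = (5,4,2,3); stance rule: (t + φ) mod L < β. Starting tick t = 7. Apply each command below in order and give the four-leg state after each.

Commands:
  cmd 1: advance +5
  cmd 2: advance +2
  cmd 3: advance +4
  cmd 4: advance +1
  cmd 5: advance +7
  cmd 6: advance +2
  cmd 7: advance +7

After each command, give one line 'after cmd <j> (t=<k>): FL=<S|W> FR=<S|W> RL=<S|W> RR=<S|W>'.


after cmd 1 (t=12): FL=S FR=S RL=W RR=W
after cmd 2 (t=14): FL=W FR=W RL=S RR=S
after cmd 3 (t=18): FL=W FR=W RL=W RR=W
after cmd 4 (t=19): FL=S FR=W RL=W RR=W
after cmd 5 (t=26): FL=W FR=W RL=W RR=W
after cmd 6 (t=28): FL=S FR=S RL=W RR=W
after cmd 7 (t=35): FL=S FR=W RL=W RR=W

start t=7: FL=W FR=W RL=S RR=W
cmd 1: advance +5 → t=12, phase=(1,0,6,7) → FL=S FR=S RL=W RR=W
cmd 2: advance +2 → t=14, phase=(3,2,0,1) → FL=W FR=W RL=S RR=S
cmd 3: advance +4 → t=18, phase=(7,6,4,5) → FL=W FR=W RL=W RR=W
cmd 4: advance +1 → t=19, phase=(0,7,5,6) → FL=S FR=W RL=W RR=W
cmd 5: advance +7 → t=26, phase=(7,6,4,5) → FL=W FR=W RL=W RR=W
cmd 6: advance +2 → t=28, phase=(1,0,6,7) → FL=S FR=S RL=W RR=W
cmd 7: advance +7 → t=35, phase=(0,7,5,6) → FL=S FR=W RL=W RR=W


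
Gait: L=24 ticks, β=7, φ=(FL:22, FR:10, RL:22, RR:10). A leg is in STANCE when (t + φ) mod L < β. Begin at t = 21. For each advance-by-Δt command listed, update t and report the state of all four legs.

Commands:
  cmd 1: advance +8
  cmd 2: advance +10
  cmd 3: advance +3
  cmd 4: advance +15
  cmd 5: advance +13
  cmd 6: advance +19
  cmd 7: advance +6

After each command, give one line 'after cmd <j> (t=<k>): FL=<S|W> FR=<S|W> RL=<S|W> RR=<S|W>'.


start t=21: FL=W FR=W RL=W RR=W
cmd 1: advance +8 → t=29, phase=(3,15,3,15) → FL=S FR=W RL=S RR=W
cmd 2: advance +10 → t=39, phase=(13,1,13,1) → FL=W FR=S RL=W RR=S
cmd 3: advance +3 → t=42, phase=(16,4,16,4) → FL=W FR=S RL=W RR=S
cmd 4: advance +15 → t=57, phase=(7,19,7,19) → FL=W FR=W RL=W RR=W
cmd 5: advance +13 → t=70, phase=(20,8,20,8) → FL=W FR=W RL=W RR=W
cmd 6: advance +19 → t=89, phase=(15,3,15,3) → FL=W FR=S RL=W RR=S
cmd 7: advance +6 → t=95, phase=(21,9,21,9) → FL=W FR=W RL=W RR=W

after cmd 1 (t=29): FL=S FR=W RL=S RR=W
after cmd 2 (t=39): FL=W FR=S RL=W RR=S
after cmd 3 (t=42): FL=W FR=S RL=W RR=S
after cmd 4 (t=57): FL=W FR=W RL=W RR=W
after cmd 5 (t=70): FL=W FR=W RL=W RR=W
after cmd 6 (t=89): FL=W FR=S RL=W RR=S
after cmd 7 (t=95): FL=W FR=W RL=W RR=W


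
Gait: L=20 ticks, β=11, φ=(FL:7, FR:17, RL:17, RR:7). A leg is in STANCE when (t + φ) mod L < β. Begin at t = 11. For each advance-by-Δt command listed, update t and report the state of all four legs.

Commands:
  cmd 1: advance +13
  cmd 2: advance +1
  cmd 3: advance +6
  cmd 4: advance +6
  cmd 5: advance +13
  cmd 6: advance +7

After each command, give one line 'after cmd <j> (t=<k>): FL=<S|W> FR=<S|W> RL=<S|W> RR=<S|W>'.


after cmd 1 (t=24): FL=W FR=S RL=S RR=W
after cmd 2 (t=25): FL=W FR=S RL=S RR=W
after cmd 3 (t=31): FL=W FR=S RL=S RR=W
after cmd 4 (t=37): FL=S FR=W RL=W RR=S
after cmd 5 (t=50): FL=W FR=S RL=S RR=W
after cmd 6 (t=57): FL=S FR=W RL=W RR=S

start t=11: FL=W FR=S RL=S RR=W
cmd 1: advance +13 → t=24, phase=(11,1,1,11) → FL=W FR=S RL=S RR=W
cmd 2: advance +1 → t=25, phase=(12,2,2,12) → FL=W FR=S RL=S RR=W
cmd 3: advance +6 → t=31, phase=(18,8,8,18) → FL=W FR=S RL=S RR=W
cmd 4: advance +6 → t=37, phase=(4,14,14,4) → FL=S FR=W RL=W RR=S
cmd 5: advance +13 → t=50, phase=(17,7,7,17) → FL=W FR=S RL=S RR=W
cmd 6: advance +7 → t=57, phase=(4,14,14,4) → FL=S FR=W RL=W RR=S


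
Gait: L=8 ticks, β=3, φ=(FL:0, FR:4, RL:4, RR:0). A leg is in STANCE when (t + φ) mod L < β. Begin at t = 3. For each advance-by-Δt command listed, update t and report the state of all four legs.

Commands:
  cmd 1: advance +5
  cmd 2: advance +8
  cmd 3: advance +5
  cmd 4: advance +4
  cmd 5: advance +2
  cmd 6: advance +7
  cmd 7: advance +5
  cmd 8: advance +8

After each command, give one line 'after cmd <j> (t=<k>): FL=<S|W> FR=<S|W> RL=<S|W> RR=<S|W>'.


after cmd 1 (t=8): FL=S FR=W RL=W RR=S
after cmd 2 (t=16): FL=S FR=W RL=W RR=S
after cmd 3 (t=21): FL=W FR=S RL=S RR=W
after cmd 4 (t=25): FL=S FR=W RL=W RR=S
after cmd 5 (t=27): FL=W FR=W RL=W RR=W
after cmd 6 (t=34): FL=S FR=W RL=W RR=S
after cmd 7 (t=39): FL=W FR=W RL=W RR=W
after cmd 8 (t=47): FL=W FR=W RL=W RR=W

start t=3: FL=W FR=W RL=W RR=W
cmd 1: advance +5 → t=8, phase=(0,4,4,0) → FL=S FR=W RL=W RR=S
cmd 2: advance +8 → t=16, phase=(0,4,4,0) → FL=S FR=W RL=W RR=S
cmd 3: advance +5 → t=21, phase=(5,1,1,5) → FL=W FR=S RL=S RR=W
cmd 4: advance +4 → t=25, phase=(1,5,5,1) → FL=S FR=W RL=W RR=S
cmd 5: advance +2 → t=27, phase=(3,7,7,3) → FL=W FR=W RL=W RR=W
cmd 6: advance +7 → t=34, phase=(2,6,6,2) → FL=S FR=W RL=W RR=S
cmd 7: advance +5 → t=39, phase=(7,3,3,7) → FL=W FR=W RL=W RR=W
cmd 8: advance +8 → t=47, phase=(7,3,3,7) → FL=W FR=W RL=W RR=W


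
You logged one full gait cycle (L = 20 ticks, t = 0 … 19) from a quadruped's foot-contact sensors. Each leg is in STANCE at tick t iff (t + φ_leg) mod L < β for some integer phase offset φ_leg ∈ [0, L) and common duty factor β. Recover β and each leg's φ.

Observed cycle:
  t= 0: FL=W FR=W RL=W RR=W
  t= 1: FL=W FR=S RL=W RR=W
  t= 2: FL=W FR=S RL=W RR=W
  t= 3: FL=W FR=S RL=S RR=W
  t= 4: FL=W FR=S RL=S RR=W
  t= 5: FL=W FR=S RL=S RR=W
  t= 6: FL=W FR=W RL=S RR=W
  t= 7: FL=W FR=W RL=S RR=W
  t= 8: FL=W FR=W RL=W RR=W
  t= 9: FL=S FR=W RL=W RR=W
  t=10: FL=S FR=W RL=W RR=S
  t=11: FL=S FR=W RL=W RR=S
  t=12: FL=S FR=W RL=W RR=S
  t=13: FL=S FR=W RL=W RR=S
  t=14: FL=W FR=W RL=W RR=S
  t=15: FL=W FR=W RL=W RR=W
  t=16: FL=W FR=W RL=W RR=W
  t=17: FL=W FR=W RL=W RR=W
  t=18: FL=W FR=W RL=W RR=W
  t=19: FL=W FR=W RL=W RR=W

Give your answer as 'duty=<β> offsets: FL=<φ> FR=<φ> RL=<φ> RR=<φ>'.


duty=5 offsets: FL=11 FR=19 RL=17 RR=10

duty β = stance ticks per leg = 5
FL: stance ticks = 5; W→S at t=9 → φ=11
FR: stance ticks = 5; W→S at t=1 → φ=19
RL: stance ticks = 5; W→S at t=3 → φ=17
RR: stance ticks = 5; W→S at t=10 → φ=10


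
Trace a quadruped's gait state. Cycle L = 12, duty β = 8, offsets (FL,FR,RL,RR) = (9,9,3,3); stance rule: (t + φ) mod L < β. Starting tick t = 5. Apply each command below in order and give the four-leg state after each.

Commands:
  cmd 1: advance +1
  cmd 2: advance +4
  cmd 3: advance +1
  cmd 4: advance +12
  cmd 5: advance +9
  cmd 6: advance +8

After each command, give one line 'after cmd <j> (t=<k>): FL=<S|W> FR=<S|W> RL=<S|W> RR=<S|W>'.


start t=5: FL=S FR=S RL=W RR=W
cmd 1: advance +1 → t=6, phase=(3,3,9,9) → FL=S FR=S RL=W RR=W
cmd 2: advance +4 → t=10, phase=(7,7,1,1) → FL=S FR=S RL=S RR=S
cmd 3: advance +1 → t=11, phase=(8,8,2,2) → FL=W FR=W RL=S RR=S
cmd 4: advance +12 → t=23, phase=(8,8,2,2) → FL=W FR=W RL=S RR=S
cmd 5: advance +9 → t=32, phase=(5,5,11,11) → FL=S FR=S RL=W RR=W
cmd 6: advance +8 → t=40, phase=(1,1,7,7) → FL=S FR=S RL=S RR=S

after cmd 1 (t=6): FL=S FR=S RL=W RR=W
after cmd 2 (t=10): FL=S FR=S RL=S RR=S
after cmd 3 (t=11): FL=W FR=W RL=S RR=S
after cmd 4 (t=23): FL=W FR=W RL=S RR=S
after cmd 5 (t=32): FL=S FR=S RL=W RR=W
after cmd 6 (t=40): FL=S FR=S RL=S RR=S


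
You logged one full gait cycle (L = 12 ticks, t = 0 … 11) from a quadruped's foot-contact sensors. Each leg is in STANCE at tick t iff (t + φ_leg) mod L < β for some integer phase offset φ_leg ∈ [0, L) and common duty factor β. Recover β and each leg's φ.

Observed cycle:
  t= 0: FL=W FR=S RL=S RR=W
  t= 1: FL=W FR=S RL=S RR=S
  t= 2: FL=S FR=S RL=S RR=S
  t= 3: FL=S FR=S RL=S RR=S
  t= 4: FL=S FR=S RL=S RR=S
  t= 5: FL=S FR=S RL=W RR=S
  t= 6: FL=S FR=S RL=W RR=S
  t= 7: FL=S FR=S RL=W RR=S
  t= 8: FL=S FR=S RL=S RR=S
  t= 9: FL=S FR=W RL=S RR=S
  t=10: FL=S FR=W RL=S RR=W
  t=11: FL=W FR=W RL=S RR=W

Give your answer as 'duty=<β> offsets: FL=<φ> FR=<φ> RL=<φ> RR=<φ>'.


duty=9 offsets: FL=10 FR=0 RL=4 RR=11

duty β = stance ticks per leg = 9
FL: stance ticks = 9; W→S at t=2 → φ=10
FR: stance ticks = 9; W→S at t=0 → φ=0
RL: stance ticks = 9; W→S at t=8 → φ=4
RR: stance ticks = 9; W→S at t=1 → φ=11


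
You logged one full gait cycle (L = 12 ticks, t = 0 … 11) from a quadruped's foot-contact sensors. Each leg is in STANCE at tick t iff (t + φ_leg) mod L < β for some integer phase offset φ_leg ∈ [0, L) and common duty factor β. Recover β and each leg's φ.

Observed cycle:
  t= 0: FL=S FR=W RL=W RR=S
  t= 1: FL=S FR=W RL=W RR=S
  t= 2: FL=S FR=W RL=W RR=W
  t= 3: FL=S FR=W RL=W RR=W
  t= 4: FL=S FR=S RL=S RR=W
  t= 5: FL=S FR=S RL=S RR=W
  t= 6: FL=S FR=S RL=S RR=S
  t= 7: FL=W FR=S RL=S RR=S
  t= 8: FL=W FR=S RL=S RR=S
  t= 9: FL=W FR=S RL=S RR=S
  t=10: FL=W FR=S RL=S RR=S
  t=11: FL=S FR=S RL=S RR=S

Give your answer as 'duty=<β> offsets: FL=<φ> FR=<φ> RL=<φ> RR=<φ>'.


duty β = stance ticks per leg = 8
FL: stance ticks = 8; W→S at t=11 → φ=1
FR: stance ticks = 8; W→S at t=4 → φ=8
RL: stance ticks = 8; W→S at t=4 → φ=8
RR: stance ticks = 8; W→S at t=6 → φ=6

duty=8 offsets: FL=1 FR=8 RL=8 RR=6


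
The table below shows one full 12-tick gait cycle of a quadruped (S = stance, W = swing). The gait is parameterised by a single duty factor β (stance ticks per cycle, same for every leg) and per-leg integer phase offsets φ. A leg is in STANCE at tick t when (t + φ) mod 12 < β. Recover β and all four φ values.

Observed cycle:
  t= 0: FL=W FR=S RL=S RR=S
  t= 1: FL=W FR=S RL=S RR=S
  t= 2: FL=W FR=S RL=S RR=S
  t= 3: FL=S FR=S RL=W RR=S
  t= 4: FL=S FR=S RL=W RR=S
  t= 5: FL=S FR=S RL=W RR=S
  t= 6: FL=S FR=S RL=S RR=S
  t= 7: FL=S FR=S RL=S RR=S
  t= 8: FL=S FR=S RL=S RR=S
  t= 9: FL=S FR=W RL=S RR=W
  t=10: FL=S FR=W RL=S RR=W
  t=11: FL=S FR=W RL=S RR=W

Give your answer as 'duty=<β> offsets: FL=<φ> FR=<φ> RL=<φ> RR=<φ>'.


duty=9 offsets: FL=9 FR=0 RL=6 RR=0

duty β = stance ticks per leg = 9
FL: stance ticks = 9; W→S at t=3 → φ=9
FR: stance ticks = 9; W→S at t=0 → φ=0
RL: stance ticks = 9; W→S at t=6 → φ=6
RR: stance ticks = 9; W→S at t=0 → φ=0


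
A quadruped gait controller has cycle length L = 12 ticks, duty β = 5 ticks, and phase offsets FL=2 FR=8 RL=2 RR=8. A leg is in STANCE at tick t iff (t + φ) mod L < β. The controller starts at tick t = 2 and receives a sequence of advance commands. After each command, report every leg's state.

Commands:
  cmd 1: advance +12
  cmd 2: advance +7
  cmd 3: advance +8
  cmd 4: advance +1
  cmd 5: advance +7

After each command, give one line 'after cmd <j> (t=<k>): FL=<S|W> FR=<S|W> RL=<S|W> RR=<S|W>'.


start t=2: FL=S FR=W RL=S RR=W
cmd 1: advance +12 → t=14, phase=(4,10,4,10) → FL=S FR=W RL=S RR=W
cmd 2: advance +7 → t=21, phase=(11,5,11,5) → FL=W FR=W RL=W RR=W
cmd 3: advance +8 → t=29, phase=(7,1,7,1) → FL=W FR=S RL=W RR=S
cmd 4: advance +1 → t=30, phase=(8,2,8,2) → FL=W FR=S RL=W RR=S
cmd 5: advance +7 → t=37, phase=(3,9,3,9) → FL=S FR=W RL=S RR=W

after cmd 1 (t=14): FL=S FR=W RL=S RR=W
after cmd 2 (t=21): FL=W FR=W RL=W RR=W
after cmd 3 (t=29): FL=W FR=S RL=W RR=S
after cmd 4 (t=30): FL=W FR=S RL=W RR=S
after cmd 5 (t=37): FL=S FR=W RL=S RR=W


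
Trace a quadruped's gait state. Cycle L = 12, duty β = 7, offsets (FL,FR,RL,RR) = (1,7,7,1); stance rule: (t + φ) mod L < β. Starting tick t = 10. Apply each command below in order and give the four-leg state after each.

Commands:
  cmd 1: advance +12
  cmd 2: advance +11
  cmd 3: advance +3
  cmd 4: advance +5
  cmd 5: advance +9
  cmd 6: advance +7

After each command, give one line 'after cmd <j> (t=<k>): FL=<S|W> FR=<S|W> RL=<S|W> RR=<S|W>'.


after cmd 1 (t=22): FL=W FR=S RL=S RR=W
after cmd 2 (t=33): FL=W FR=S RL=S RR=W
after cmd 3 (t=36): FL=S FR=W RL=W RR=S
after cmd 4 (t=41): FL=S FR=S RL=S RR=S
after cmd 5 (t=50): FL=S FR=W RL=W RR=S
after cmd 6 (t=57): FL=W FR=S RL=S RR=W

start t=10: FL=W FR=S RL=S RR=W
cmd 1: advance +12 → t=22, phase=(11,5,5,11) → FL=W FR=S RL=S RR=W
cmd 2: advance +11 → t=33, phase=(10,4,4,10) → FL=W FR=S RL=S RR=W
cmd 3: advance +3 → t=36, phase=(1,7,7,1) → FL=S FR=W RL=W RR=S
cmd 4: advance +5 → t=41, phase=(6,0,0,6) → FL=S FR=S RL=S RR=S
cmd 5: advance +9 → t=50, phase=(3,9,9,3) → FL=S FR=W RL=W RR=S
cmd 6: advance +7 → t=57, phase=(10,4,4,10) → FL=W FR=S RL=S RR=W


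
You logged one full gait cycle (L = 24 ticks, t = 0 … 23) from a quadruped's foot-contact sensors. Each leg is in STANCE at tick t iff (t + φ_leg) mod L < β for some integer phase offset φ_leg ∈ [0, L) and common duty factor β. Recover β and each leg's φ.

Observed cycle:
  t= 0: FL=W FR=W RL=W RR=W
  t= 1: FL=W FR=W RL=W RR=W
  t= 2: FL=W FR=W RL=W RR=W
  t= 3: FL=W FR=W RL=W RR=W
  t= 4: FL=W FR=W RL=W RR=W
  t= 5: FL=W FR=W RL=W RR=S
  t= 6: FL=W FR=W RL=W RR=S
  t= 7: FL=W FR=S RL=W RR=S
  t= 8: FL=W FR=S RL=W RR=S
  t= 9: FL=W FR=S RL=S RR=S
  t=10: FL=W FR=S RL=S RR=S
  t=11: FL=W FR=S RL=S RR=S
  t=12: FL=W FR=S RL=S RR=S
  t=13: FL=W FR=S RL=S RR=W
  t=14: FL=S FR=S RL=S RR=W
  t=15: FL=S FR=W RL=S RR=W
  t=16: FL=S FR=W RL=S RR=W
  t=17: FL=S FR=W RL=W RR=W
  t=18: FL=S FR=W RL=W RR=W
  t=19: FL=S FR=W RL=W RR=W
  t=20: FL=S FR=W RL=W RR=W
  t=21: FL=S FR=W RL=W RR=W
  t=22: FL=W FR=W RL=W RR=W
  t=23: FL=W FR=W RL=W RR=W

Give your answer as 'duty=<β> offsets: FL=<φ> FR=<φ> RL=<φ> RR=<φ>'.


duty β = stance ticks per leg = 8
FL: stance ticks = 8; W→S at t=14 → φ=10
FR: stance ticks = 8; W→S at t=7 → φ=17
RL: stance ticks = 8; W→S at t=9 → φ=15
RR: stance ticks = 8; W→S at t=5 → φ=19

duty=8 offsets: FL=10 FR=17 RL=15 RR=19


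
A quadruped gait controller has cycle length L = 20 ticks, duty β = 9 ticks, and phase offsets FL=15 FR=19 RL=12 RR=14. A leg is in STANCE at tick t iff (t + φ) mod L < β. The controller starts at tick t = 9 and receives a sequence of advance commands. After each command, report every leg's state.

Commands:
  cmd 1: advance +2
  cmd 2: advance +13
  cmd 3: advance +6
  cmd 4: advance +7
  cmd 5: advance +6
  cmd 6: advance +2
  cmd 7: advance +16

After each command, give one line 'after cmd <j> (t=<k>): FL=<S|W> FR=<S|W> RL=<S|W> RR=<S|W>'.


after cmd 1 (t=11): FL=S FR=W RL=S RR=S
after cmd 2 (t=24): FL=W FR=S RL=W RR=W
after cmd 3 (t=30): FL=S FR=W RL=S RR=S
after cmd 4 (t=37): FL=W FR=W RL=W RR=W
after cmd 5 (t=43): FL=W FR=S RL=W RR=W
after cmd 6 (t=45): FL=S FR=S RL=W RR=W
after cmd 7 (t=61): FL=W FR=S RL=W RR=W

start t=9: FL=S FR=S RL=S RR=S
cmd 1: advance +2 → t=11, phase=(6,10,3,5) → FL=S FR=W RL=S RR=S
cmd 2: advance +13 → t=24, phase=(19,3,16,18) → FL=W FR=S RL=W RR=W
cmd 3: advance +6 → t=30, phase=(5,9,2,4) → FL=S FR=W RL=S RR=S
cmd 4: advance +7 → t=37, phase=(12,16,9,11) → FL=W FR=W RL=W RR=W
cmd 5: advance +6 → t=43, phase=(18,2,15,17) → FL=W FR=S RL=W RR=W
cmd 6: advance +2 → t=45, phase=(0,4,17,19) → FL=S FR=S RL=W RR=W
cmd 7: advance +16 → t=61, phase=(16,0,13,15) → FL=W FR=S RL=W RR=W


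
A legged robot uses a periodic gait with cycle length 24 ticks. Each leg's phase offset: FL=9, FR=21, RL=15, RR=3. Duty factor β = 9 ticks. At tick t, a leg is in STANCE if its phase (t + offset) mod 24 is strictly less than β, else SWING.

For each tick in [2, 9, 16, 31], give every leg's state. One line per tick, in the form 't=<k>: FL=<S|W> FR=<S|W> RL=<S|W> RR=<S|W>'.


t=2: phase=(11,23,17,5) vs β=9 → FL=W FR=W RL=W RR=S
t=9: phase=(18,6,0,12) vs β=9 → FL=W FR=S RL=S RR=W
t=16: phase=(1,13,7,19) vs β=9 → FL=S FR=W RL=S RR=W
t=31: phase=(16,4,22,10) vs β=9 → FL=W FR=S RL=W RR=W

t=2: FL=W FR=W RL=W RR=S
t=9: FL=W FR=S RL=S RR=W
t=16: FL=S FR=W RL=S RR=W
t=31: FL=W FR=S RL=W RR=W


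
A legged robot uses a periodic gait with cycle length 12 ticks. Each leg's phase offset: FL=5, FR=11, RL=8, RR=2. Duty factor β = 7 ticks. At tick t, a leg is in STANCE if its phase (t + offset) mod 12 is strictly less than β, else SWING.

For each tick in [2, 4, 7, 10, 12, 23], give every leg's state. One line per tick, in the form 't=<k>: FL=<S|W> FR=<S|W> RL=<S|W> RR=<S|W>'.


t=2: phase=(7,1,10,4) vs β=7 → FL=W FR=S RL=W RR=S
t=4: phase=(9,3,0,6) vs β=7 → FL=W FR=S RL=S RR=S
t=7: phase=(0,6,3,9) vs β=7 → FL=S FR=S RL=S RR=W
t=10: phase=(3,9,6,0) vs β=7 → FL=S FR=W RL=S RR=S
t=12: phase=(5,11,8,2) vs β=7 → FL=S FR=W RL=W RR=S
t=23: phase=(4,10,7,1) vs β=7 → FL=S FR=W RL=W RR=S

t=2: FL=W FR=S RL=W RR=S
t=4: FL=W FR=S RL=S RR=S
t=7: FL=S FR=S RL=S RR=W
t=10: FL=S FR=W RL=S RR=S
t=12: FL=S FR=W RL=W RR=S
t=23: FL=S FR=W RL=W RR=S


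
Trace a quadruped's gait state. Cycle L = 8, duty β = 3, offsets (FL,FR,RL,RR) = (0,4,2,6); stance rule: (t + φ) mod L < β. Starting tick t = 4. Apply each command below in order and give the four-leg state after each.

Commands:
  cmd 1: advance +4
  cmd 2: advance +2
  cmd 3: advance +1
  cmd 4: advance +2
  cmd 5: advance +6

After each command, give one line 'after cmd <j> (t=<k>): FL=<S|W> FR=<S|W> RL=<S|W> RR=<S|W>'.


after cmd 1 (t=8): FL=S FR=W RL=S RR=W
after cmd 2 (t=10): FL=S FR=W RL=W RR=S
after cmd 3 (t=11): FL=W FR=W RL=W RR=S
after cmd 4 (t=13): FL=W FR=S RL=W RR=W
after cmd 5 (t=19): FL=W FR=W RL=W RR=S

start t=4: FL=W FR=S RL=W RR=S
cmd 1: advance +4 → t=8, phase=(0,4,2,6) → FL=S FR=W RL=S RR=W
cmd 2: advance +2 → t=10, phase=(2,6,4,0) → FL=S FR=W RL=W RR=S
cmd 3: advance +1 → t=11, phase=(3,7,5,1) → FL=W FR=W RL=W RR=S
cmd 4: advance +2 → t=13, phase=(5,1,7,3) → FL=W FR=S RL=W RR=W
cmd 5: advance +6 → t=19, phase=(3,7,5,1) → FL=W FR=W RL=W RR=S


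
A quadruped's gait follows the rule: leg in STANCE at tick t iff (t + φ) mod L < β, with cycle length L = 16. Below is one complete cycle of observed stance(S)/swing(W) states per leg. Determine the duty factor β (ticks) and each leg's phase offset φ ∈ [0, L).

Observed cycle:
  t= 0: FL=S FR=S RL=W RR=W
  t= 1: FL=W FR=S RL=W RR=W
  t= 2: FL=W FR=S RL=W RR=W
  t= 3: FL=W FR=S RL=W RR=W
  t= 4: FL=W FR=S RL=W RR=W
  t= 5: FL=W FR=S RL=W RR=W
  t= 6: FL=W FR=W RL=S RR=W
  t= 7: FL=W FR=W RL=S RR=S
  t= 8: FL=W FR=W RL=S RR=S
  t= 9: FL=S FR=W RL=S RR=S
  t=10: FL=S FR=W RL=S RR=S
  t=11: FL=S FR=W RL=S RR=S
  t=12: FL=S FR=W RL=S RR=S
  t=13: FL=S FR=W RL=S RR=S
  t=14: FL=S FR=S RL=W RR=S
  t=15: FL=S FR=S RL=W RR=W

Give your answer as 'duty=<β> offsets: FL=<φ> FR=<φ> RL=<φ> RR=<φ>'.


duty=8 offsets: FL=7 FR=2 RL=10 RR=9

duty β = stance ticks per leg = 8
FL: stance ticks = 8; W→S at t=9 → φ=7
FR: stance ticks = 8; W→S at t=14 → φ=2
RL: stance ticks = 8; W→S at t=6 → φ=10
RR: stance ticks = 8; W→S at t=7 → φ=9


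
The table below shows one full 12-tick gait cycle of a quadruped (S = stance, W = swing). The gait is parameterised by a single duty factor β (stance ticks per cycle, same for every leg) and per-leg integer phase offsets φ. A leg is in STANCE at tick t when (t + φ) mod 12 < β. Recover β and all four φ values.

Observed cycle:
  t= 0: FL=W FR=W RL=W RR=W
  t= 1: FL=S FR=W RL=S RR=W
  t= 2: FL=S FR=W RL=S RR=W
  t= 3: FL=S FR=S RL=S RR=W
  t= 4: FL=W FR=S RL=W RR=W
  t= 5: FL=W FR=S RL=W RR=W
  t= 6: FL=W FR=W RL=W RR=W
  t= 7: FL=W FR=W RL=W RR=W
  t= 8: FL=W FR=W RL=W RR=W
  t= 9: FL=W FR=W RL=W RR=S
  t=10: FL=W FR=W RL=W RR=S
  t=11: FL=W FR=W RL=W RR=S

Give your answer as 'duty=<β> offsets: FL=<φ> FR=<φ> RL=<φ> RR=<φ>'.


duty β = stance ticks per leg = 3
FL: stance ticks = 3; W→S at t=1 → φ=11
FR: stance ticks = 3; W→S at t=3 → φ=9
RL: stance ticks = 3; W→S at t=1 → φ=11
RR: stance ticks = 3; W→S at t=9 → φ=3

duty=3 offsets: FL=11 FR=9 RL=11 RR=3


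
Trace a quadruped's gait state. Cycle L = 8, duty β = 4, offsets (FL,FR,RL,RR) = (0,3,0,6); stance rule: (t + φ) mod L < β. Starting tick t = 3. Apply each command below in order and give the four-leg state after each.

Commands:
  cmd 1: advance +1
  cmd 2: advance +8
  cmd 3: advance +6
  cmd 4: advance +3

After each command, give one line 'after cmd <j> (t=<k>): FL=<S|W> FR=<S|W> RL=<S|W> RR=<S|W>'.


after cmd 1 (t=4): FL=W FR=W RL=W RR=S
after cmd 2 (t=12): FL=W FR=W RL=W RR=S
after cmd 3 (t=18): FL=S FR=W RL=S RR=S
after cmd 4 (t=21): FL=W FR=S RL=W RR=S

start t=3: FL=S FR=W RL=S RR=S
cmd 1: advance +1 → t=4, phase=(4,7,4,2) → FL=W FR=W RL=W RR=S
cmd 2: advance +8 → t=12, phase=(4,7,4,2) → FL=W FR=W RL=W RR=S
cmd 3: advance +6 → t=18, phase=(2,5,2,0) → FL=S FR=W RL=S RR=S
cmd 4: advance +3 → t=21, phase=(5,0,5,3) → FL=W FR=S RL=W RR=S


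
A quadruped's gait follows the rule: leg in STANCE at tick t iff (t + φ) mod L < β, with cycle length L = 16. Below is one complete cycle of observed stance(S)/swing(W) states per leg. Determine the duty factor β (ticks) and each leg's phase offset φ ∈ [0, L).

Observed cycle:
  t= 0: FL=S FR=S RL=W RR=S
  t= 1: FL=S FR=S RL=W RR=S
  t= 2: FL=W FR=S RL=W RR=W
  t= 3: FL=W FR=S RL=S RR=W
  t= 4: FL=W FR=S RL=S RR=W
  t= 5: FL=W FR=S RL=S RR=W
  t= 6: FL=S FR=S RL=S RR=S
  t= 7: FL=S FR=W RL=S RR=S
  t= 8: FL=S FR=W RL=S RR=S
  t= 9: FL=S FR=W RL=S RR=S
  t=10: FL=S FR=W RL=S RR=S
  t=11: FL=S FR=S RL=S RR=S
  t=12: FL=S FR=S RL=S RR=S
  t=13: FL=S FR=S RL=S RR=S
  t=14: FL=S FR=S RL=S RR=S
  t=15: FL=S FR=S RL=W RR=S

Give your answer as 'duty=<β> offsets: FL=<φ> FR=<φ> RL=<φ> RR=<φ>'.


duty β = stance ticks per leg = 12
FL: stance ticks = 12; W→S at t=6 → φ=10
FR: stance ticks = 12; W→S at t=11 → φ=5
RL: stance ticks = 12; W→S at t=3 → φ=13
RR: stance ticks = 12; W→S at t=6 → φ=10

duty=12 offsets: FL=10 FR=5 RL=13 RR=10


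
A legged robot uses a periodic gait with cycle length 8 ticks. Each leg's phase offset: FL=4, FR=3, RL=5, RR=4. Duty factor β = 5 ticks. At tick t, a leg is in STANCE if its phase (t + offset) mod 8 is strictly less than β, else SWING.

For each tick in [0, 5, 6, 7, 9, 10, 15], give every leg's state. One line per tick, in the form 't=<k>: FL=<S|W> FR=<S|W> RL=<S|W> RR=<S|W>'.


t=0: FL=S FR=S RL=W RR=S
t=5: FL=S FR=S RL=S RR=S
t=6: FL=S FR=S RL=S RR=S
t=7: FL=S FR=S RL=S RR=S
t=9: FL=W FR=S RL=W RR=W
t=10: FL=W FR=W RL=W RR=W
t=15: FL=S FR=S RL=S RR=S

t=0: phase=(4,3,5,4) vs β=5 → FL=S FR=S RL=W RR=S
t=5: phase=(1,0,2,1) vs β=5 → FL=S FR=S RL=S RR=S
t=6: phase=(2,1,3,2) vs β=5 → FL=S FR=S RL=S RR=S
t=7: phase=(3,2,4,3) vs β=5 → FL=S FR=S RL=S RR=S
t=9: phase=(5,4,6,5) vs β=5 → FL=W FR=S RL=W RR=W
t=10: phase=(6,5,7,6) vs β=5 → FL=W FR=W RL=W RR=W
t=15: phase=(3,2,4,3) vs β=5 → FL=S FR=S RL=S RR=S


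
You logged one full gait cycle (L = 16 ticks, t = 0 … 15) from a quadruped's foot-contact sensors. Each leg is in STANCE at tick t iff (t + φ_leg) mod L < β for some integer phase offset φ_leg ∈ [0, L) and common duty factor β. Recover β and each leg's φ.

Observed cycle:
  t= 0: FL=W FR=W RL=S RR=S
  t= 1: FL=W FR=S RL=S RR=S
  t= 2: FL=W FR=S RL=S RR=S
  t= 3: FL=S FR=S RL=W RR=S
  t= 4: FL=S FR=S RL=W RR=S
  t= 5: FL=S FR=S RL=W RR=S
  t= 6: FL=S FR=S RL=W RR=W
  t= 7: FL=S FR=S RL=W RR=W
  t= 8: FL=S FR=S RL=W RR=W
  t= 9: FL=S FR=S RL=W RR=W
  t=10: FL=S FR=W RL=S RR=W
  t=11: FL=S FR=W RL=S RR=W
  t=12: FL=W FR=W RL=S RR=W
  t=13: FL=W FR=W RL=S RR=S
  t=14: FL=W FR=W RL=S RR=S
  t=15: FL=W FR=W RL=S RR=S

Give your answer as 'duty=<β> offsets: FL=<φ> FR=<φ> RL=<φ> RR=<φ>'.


duty β = stance ticks per leg = 9
FL: stance ticks = 9; W→S at t=3 → φ=13
FR: stance ticks = 9; W→S at t=1 → φ=15
RL: stance ticks = 9; W→S at t=10 → φ=6
RR: stance ticks = 9; W→S at t=13 → φ=3

duty=9 offsets: FL=13 FR=15 RL=6 RR=3


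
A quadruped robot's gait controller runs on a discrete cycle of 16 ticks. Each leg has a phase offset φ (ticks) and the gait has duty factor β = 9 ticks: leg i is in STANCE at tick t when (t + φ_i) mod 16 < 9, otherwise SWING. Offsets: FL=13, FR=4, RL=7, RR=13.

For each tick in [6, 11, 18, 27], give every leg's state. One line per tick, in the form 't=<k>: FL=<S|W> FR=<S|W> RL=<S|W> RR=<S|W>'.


t=6: FL=S FR=W RL=W RR=S
t=11: FL=S FR=W RL=S RR=S
t=18: FL=W FR=S RL=W RR=W
t=27: FL=S FR=W RL=S RR=S

t=6: phase=(3,10,13,3) vs β=9 → FL=S FR=W RL=W RR=S
t=11: phase=(8,15,2,8) vs β=9 → FL=S FR=W RL=S RR=S
t=18: phase=(15,6,9,15) vs β=9 → FL=W FR=S RL=W RR=W
t=27: phase=(8,15,2,8) vs β=9 → FL=S FR=W RL=S RR=S


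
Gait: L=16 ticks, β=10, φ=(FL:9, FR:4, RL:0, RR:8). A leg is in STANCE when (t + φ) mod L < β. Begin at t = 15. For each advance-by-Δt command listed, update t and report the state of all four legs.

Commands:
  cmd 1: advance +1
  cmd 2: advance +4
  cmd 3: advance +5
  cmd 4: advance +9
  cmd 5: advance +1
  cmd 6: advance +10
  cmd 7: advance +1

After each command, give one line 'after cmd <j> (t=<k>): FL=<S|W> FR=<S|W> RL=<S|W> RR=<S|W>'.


after cmd 1 (t=16): FL=S FR=S RL=S RR=S
after cmd 2 (t=20): FL=W FR=S RL=S RR=W
after cmd 3 (t=25): FL=S FR=W RL=S RR=S
after cmd 4 (t=34): FL=W FR=S RL=S RR=W
after cmd 5 (t=35): FL=W FR=S RL=S RR=W
after cmd 6 (t=45): FL=S FR=S RL=W RR=S
after cmd 7 (t=46): FL=S FR=S RL=W RR=S

start t=15: FL=S FR=S RL=W RR=S
cmd 1: advance +1 → t=16, phase=(9,4,0,8) → FL=S FR=S RL=S RR=S
cmd 2: advance +4 → t=20, phase=(13,8,4,12) → FL=W FR=S RL=S RR=W
cmd 3: advance +5 → t=25, phase=(2,13,9,1) → FL=S FR=W RL=S RR=S
cmd 4: advance +9 → t=34, phase=(11,6,2,10) → FL=W FR=S RL=S RR=W
cmd 5: advance +1 → t=35, phase=(12,7,3,11) → FL=W FR=S RL=S RR=W
cmd 6: advance +10 → t=45, phase=(6,1,13,5) → FL=S FR=S RL=W RR=S
cmd 7: advance +1 → t=46, phase=(7,2,14,6) → FL=S FR=S RL=W RR=S


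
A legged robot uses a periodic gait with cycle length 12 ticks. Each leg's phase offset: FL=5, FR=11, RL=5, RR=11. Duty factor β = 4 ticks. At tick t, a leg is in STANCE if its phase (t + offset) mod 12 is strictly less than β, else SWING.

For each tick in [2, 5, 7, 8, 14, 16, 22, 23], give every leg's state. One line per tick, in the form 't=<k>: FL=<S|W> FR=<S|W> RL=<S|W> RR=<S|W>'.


t=2: FL=W FR=S RL=W RR=S
t=5: FL=W FR=W RL=W RR=W
t=7: FL=S FR=W RL=S RR=W
t=8: FL=S FR=W RL=S RR=W
t=14: FL=W FR=S RL=W RR=S
t=16: FL=W FR=S RL=W RR=S
t=22: FL=S FR=W RL=S RR=W
t=23: FL=W FR=W RL=W RR=W

t=2: phase=(7,1,7,1) vs β=4 → FL=W FR=S RL=W RR=S
t=5: phase=(10,4,10,4) vs β=4 → FL=W FR=W RL=W RR=W
t=7: phase=(0,6,0,6) vs β=4 → FL=S FR=W RL=S RR=W
t=8: phase=(1,7,1,7) vs β=4 → FL=S FR=W RL=S RR=W
t=14: phase=(7,1,7,1) vs β=4 → FL=W FR=S RL=W RR=S
t=16: phase=(9,3,9,3) vs β=4 → FL=W FR=S RL=W RR=S
t=22: phase=(3,9,3,9) vs β=4 → FL=S FR=W RL=S RR=W
t=23: phase=(4,10,4,10) vs β=4 → FL=W FR=W RL=W RR=W


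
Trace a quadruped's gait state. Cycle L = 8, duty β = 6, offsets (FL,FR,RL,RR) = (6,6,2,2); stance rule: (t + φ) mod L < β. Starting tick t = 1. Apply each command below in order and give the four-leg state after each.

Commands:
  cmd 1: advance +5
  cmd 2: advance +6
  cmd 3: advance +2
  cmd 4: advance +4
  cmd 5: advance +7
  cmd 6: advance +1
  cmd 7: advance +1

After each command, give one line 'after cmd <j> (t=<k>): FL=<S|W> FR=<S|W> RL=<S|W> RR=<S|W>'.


after cmd 1 (t=6): FL=S FR=S RL=S RR=S
after cmd 2 (t=12): FL=S FR=S RL=W RR=W
after cmd 3 (t=14): FL=S FR=S RL=S RR=S
after cmd 4 (t=18): FL=S FR=S RL=S RR=S
after cmd 5 (t=25): FL=W FR=W RL=S RR=S
after cmd 6 (t=26): FL=S FR=S RL=S RR=S
after cmd 7 (t=27): FL=S FR=S RL=S RR=S

start t=1: FL=W FR=W RL=S RR=S
cmd 1: advance +5 → t=6, phase=(4,4,0,0) → FL=S FR=S RL=S RR=S
cmd 2: advance +6 → t=12, phase=(2,2,6,6) → FL=S FR=S RL=W RR=W
cmd 3: advance +2 → t=14, phase=(4,4,0,0) → FL=S FR=S RL=S RR=S
cmd 4: advance +4 → t=18, phase=(0,0,4,4) → FL=S FR=S RL=S RR=S
cmd 5: advance +7 → t=25, phase=(7,7,3,3) → FL=W FR=W RL=S RR=S
cmd 6: advance +1 → t=26, phase=(0,0,4,4) → FL=S FR=S RL=S RR=S
cmd 7: advance +1 → t=27, phase=(1,1,5,5) → FL=S FR=S RL=S RR=S


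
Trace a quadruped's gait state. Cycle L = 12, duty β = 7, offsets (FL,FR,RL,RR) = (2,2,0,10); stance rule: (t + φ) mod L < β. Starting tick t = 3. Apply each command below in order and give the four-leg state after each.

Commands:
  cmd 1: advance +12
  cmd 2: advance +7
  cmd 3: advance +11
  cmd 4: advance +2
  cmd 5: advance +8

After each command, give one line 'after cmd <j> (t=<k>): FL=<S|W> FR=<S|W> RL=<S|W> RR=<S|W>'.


after cmd 1 (t=15): FL=S FR=S RL=S RR=S
after cmd 2 (t=22): FL=S FR=S RL=W RR=W
after cmd 3 (t=33): FL=W FR=W RL=W RR=W
after cmd 4 (t=35): FL=S FR=S RL=W RR=W
after cmd 5 (t=43): FL=W FR=W RL=W RR=S

start t=3: FL=S FR=S RL=S RR=S
cmd 1: advance +12 → t=15, phase=(5,5,3,1) → FL=S FR=S RL=S RR=S
cmd 2: advance +7 → t=22, phase=(0,0,10,8) → FL=S FR=S RL=W RR=W
cmd 3: advance +11 → t=33, phase=(11,11,9,7) → FL=W FR=W RL=W RR=W
cmd 4: advance +2 → t=35, phase=(1,1,11,9) → FL=S FR=S RL=W RR=W
cmd 5: advance +8 → t=43, phase=(9,9,7,5) → FL=W FR=W RL=W RR=S


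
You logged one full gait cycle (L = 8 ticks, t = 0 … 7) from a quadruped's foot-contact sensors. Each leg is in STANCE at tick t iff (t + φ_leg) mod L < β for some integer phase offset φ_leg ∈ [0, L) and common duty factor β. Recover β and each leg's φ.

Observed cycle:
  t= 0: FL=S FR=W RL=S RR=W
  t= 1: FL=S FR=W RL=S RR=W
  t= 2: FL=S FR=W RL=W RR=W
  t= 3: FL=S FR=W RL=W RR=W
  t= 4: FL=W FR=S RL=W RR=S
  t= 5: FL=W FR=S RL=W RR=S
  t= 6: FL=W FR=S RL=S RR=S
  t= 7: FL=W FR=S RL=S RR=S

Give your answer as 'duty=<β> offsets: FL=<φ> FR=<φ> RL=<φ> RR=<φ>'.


duty β = stance ticks per leg = 4
FL: stance ticks = 4; W→S at t=0 → φ=0
FR: stance ticks = 4; W→S at t=4 → φ=4
RL: stance ticks = 4; W→S at t=6 → φ=2
RR: stance ticks = 4; W→S at t=4 → φ=4

duty=4 offsets: FL=0 FR=4 RL=2 RR=4


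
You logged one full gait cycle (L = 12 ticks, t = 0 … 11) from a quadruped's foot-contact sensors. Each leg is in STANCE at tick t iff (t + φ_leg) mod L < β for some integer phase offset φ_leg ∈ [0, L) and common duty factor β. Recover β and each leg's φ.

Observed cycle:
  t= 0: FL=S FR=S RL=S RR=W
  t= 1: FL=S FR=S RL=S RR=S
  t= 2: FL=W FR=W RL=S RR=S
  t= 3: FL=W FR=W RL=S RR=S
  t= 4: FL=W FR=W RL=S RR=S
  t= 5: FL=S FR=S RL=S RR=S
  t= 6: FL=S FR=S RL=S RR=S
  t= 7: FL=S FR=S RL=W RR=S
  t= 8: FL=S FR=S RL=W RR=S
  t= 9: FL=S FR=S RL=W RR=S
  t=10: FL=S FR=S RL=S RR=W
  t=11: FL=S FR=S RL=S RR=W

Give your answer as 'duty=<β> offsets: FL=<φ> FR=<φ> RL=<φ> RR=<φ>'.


duty β = stance ticks per leg = 9
FL: stance ticks = 9; W→S at t=5 → φ=7
FR: stance ticks = 9; W→S at t=5 → φ=7
RL: stance ticks = 9; W→S at t=10 → φ=2
RR: stance ticks = 9; W→S at t=1 → φ=11

duty=9 offsets: FL=7 FR=7 RL=2 RR=11


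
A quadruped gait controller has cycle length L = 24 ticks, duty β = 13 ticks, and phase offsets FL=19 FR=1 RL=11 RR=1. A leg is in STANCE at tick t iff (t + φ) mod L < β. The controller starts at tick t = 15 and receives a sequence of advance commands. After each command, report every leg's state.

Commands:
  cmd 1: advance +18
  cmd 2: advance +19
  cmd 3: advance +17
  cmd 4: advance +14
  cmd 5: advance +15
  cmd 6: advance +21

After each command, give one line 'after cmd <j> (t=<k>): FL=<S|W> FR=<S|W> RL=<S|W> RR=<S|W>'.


after cmd 1 (t=33): FL=S FR=S RL=W RR=S
after cmd 2 (t=52): FL=W FR=S RL=W RR=S
after cmd 3 (t=69): FL=W FR=W RL=S RR=W
after cmd 4 (t=83): FL=S FR=S RL=W RR=S
after cmd 5 (t=98): FL=W FR=S RL=W RR=S
after cmd 6 (t=119): FL=W FR=S RL=S RR=S

start t=15: FL=S FR=W RL=S RR=W
cmd 1: advance +18 → t=33, phase=(4,10,20,10) → FL=S FR=S RL=W RR=S
cmd 2: advance +19 → t=52, phase=(23,5,15,5) → FL=W FR=S RL=W RR=S
cmd 3: advance +17 → t=69, phase=(16,22,8,22) → FL=W FR=W RL=S RR=W
cmd 4: advance +14 → t=83, phase=(6,12,22,12) → FL=S FR=S RL=W RR=S
cmd 5: advance +15 → t=98, phase=(21,3,13,3) → FL=W FR=S RL=W RR=S
cmd 6: advance +21 → t=119, phase=(18,0,10,0) → FL=W FR=S RL=S RR=S


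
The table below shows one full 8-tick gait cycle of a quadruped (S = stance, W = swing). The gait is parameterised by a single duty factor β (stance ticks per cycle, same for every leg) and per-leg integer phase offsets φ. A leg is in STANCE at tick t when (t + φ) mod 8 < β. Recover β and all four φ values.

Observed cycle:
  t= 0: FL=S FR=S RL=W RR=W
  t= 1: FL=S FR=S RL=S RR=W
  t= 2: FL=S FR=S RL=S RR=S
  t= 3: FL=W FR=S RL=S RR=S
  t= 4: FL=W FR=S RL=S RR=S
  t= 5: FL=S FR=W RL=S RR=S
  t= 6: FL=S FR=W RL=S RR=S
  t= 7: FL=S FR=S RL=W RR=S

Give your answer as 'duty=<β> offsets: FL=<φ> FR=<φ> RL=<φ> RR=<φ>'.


duty β = stance ticks per leg = 6
FL: stance ticks = 6; W→S at t=5 → φ=3
FR: stance ticks = 6; W→S at t=7 → φ=1
RL: stance ticks = 6; W→S at t=1 → φ=7
RR: stance ticks = 6; W→S at t=2 → φ=6

duty=6 offsets: FL=3 FR=1 RL=7 RR=6


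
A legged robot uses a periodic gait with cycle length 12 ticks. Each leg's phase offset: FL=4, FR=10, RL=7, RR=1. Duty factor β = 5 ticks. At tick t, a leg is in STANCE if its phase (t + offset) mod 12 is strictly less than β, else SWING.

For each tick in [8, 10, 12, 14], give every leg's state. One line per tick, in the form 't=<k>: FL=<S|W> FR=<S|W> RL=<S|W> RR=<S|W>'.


t=8: phase=(0,6,3,9) vs β=5 → FL=S FR=W RL=S RR=W
t=10: phase=(2,8,5,11) vs β=5 → FL=S FR=W RL=W RR=W
t=12: phase=(4,10,7,1) vs β=5 → FL=S FR=W RL=W RR=S
t=14: phase=(6,0,9,3) vs β=5 → FL=W FR=S RL=W RR=S

t=8: FL=S FR=W RL=S RR=W
t=10: FL=S FR=W RL=W RR=W
t=12: FL=S FR=W RL=W RR=S
t=14: FL=W FR=S RL=W RR=S


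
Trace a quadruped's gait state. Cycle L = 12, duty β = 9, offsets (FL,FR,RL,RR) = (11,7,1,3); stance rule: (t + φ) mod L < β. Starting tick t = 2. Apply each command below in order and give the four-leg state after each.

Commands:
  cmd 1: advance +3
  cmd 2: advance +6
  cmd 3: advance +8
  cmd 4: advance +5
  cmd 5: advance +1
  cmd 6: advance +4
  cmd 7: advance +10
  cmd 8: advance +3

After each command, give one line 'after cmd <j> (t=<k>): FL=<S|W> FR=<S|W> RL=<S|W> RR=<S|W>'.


after cmd 1 (t=5): FL=S FR=S RL=S RR=S
after cmd 2 (t=11): FL=W FR=S RL=S RR=S
after cmd 3 (t=19): FL=S FR=S RL=S RR=W
after cmd 4 (t=24): FL=W FR=S RL=S RR=S
after cmd 5 (t=25): FL=S FR=S RL=S RR=S
after cmd 6 (t=29): FL=S FR=S RL=S RR=S
after cmd 7 (t=39): FL=S FR=W RL=S RR=S
after cmd 8 (t=42): FL=S FR=S RL=S RR=W

start t=2: FL=S FR=W RL=S RR=S
cmd 1: advance +3 → t=5, phase=(4,0,6,8) → FL=S FR=S RL=S RR=S
cmd 2: advance +6 → t=11, phase=(10,6,0,2) → FL=W FR=S RL=S RR=S
cmd 3: advance +8 → t=19, phase=(6,2,8,10) → FL=S FR=S RL=S RR=W
cmd 4: advance +5 → t=24, phase=(11,7,1,3) → FL=W FR=S RL=S RR=S
cmd 5: advance +1 → t=25, phase=(0,8,2,4) → FL=S FR=S RL=S RR=S
cmd 6: advance +4 → t=29, phase=(4,0,6,8) → FL=S FR=S RL=S RR=S
cmd 7: advance +10 → t=39, phase=(2,10,4,6) → FL=S FR=W RL=S RR=S
cmd 8: advance +3 → t=42, phase=(5,1,7,9) → FL=S FR=S RL=S RR=W


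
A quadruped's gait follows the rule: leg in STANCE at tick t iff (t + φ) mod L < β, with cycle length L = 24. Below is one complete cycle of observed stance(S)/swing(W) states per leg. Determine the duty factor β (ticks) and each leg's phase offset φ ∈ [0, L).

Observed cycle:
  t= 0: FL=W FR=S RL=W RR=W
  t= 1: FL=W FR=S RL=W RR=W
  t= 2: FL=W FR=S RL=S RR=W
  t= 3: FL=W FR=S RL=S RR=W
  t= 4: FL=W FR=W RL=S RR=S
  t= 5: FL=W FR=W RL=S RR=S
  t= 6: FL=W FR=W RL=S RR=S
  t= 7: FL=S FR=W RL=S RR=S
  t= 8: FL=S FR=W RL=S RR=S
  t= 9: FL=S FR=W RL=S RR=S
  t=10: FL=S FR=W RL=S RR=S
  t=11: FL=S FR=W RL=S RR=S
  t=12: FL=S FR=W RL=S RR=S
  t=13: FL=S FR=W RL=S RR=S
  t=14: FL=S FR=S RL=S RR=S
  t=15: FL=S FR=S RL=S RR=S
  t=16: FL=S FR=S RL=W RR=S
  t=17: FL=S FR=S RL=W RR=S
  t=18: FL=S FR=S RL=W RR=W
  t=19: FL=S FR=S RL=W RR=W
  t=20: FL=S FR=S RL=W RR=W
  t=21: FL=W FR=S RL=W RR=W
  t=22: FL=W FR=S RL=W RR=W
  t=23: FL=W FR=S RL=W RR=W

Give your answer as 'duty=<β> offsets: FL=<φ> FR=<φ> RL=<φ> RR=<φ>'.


duty β = stance ticks per leg = 14
FL: stance ticks = 14; W→S at t=7 → φ=17
FR: stance ticks = 14; W→S at t=14 → φ=10
RL: stance ticks = 14; W→S at t=2 → φ=22
RR: stance ticks = 14; W→S at t=4 → φ=20

duty=14 offsets: FL=17 FR=10 RL=22 RR=20
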